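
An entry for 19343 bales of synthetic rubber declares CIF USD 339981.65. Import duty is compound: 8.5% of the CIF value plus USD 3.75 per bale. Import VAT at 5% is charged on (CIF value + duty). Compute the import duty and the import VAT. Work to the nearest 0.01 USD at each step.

Ad valorem component: 339981.65 × 8.5% = 28898.44
Specific component: 19343 × 3.75 = 72536.25
Import duty = 28898.44 + 72536.25 = 101434.69
VAT base = CIF + duty = 339981.65 + 101434.69 = 441416.34
Import VAT = 441416.34 × 5% = 22070.82

Import duty: USD 101434.69; import VAT: USD 22070.82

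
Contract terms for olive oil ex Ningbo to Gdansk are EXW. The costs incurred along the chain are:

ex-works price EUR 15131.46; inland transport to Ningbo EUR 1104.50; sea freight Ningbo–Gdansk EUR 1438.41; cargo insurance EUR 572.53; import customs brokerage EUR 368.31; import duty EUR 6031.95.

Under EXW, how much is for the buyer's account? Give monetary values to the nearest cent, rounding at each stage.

EXW: the seller makes goods available at their premises; the buyer bears all onward costs.
Seller's account: goods 15131.46 = 15131.46
Buyer's account: inland to port 1104.50 + freight 1438.41 + insurance 572.53 + brokerage 368.31 + duty 6031.95 = 9515.70

Buyer's account: EUR 9515.70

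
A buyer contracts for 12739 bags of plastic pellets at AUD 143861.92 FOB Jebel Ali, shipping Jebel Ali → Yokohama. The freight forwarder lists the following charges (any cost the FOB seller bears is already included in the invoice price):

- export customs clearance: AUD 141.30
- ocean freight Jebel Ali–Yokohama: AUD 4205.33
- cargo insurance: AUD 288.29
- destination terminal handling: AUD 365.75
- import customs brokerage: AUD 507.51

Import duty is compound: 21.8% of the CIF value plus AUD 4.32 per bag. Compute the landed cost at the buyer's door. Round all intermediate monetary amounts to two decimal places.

Total landed cost: AUD 236602.79

FOB: the seller bears costs until goods are on board at the origin port; the buyer bears freight, insurance and all costs thereafter.
Already in the invoice (seller's account under FOB): export clearance — exclude.
CIF value = FOB price + freight + insurance = 143861.92 + 4205.33 + 288.29 = 148355.54
Ad valorem component: 148355.54 × 21.8% = 32341.51
Specific component: 12739 × 4.32 = 55032.48
Import duty = 32341.51 + 55032.48 = 87373.99
Buyer bears: freight 4205.33 + insurance 288.29 + destination terminal 365.75 + brokerage 507.51 + duty 87373.99 = 92740.87
Landed cost = invoice 143861.92 + 92740.87 = 236602.79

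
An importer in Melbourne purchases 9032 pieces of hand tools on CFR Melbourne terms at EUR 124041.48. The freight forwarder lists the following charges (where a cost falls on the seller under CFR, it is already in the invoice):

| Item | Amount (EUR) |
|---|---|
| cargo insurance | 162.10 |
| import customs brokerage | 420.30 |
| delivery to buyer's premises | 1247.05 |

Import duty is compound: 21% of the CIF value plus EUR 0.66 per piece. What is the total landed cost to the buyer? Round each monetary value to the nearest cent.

CFR: the seller pays costs through ocean freight to the destination port, but not insurance.
CIF value = CFR price + insurance = 124041.48 + 162.10 = 124203.58
Ad valorem component: 124203.58 × 21% = 26082.75
Specific component: 9032 × 0.66 = 5961.12
Import duty = 26082.75 + 5961.12 = 32043.87
Buyer bears: insurance 162.10 + brokerage 420.30 + delivery 1247.05 + duty 32043.87 = 33873.32
Landed cost = invoice 124041.48 + 33873.32 = 157914.80

Total landed cost: EUR 157914.80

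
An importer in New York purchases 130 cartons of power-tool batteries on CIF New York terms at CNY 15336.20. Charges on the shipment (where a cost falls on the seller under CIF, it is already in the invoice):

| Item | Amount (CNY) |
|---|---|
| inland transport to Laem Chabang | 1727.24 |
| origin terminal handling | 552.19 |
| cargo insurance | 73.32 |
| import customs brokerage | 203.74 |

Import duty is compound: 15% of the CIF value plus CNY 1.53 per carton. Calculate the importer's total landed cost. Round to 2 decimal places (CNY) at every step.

CIF: the seller pays costs through ocean freight and marine insurance to the destination port.
Already in the invoice (seller's account under CIF): inland to port, origin terminal, insurance — exclude.
The CIF price already equals the CIF value: 15336.20
Ad valorem component: 15336.20 × 15% = 2300.43
Specific component: 130 × 1.53 = 198.90
Import duty = 2300.43 + 198.90 = 2499.33
Buyer bears: brokerage 203.74 + duty 2499.33 = 2703.07
Landed cost = invoice 15336.20 + 2703.07 = 18039.27

Total landed cost: CNY 18039.27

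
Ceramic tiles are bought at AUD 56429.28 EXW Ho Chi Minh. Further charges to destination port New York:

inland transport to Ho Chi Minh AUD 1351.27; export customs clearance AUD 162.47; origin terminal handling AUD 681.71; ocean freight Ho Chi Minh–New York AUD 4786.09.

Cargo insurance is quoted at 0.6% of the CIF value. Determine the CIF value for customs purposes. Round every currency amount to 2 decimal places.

CIF value: AUD 63793.58

Let C be the CIF value. C = EXW price + pre-shipment costs + freight + 0.6% × C
C − 0.6% × C = 56429.28 + 1351.27 + 162.47 + 681.71 + 4786.09
0.994 × C = 63410.82
C = 63410.82 / 0.994 = 63793.58
Insurance premium = 0.6% × 63793.58 = 382.76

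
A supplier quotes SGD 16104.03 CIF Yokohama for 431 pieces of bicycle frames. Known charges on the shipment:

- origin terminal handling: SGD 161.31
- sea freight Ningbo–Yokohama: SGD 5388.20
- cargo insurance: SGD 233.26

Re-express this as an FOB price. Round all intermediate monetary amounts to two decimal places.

Not relevant to the conversion: origin terminal — on the seller under both CIF and FOB; already in the CIF price and stays in the FOB price.
From CIF to FOB, the seller no longer bears: freight, insurance.
FOB price = 16104.03 − 5388.20 − 233.26 = 10482.57

FOB price: SGD 10482.57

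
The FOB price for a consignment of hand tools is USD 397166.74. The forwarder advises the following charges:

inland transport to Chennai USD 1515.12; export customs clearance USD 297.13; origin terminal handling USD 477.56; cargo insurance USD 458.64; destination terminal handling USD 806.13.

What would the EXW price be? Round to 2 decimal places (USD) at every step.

EXW price: USD 394876.93

Not relevant to the conversion: destination terminal, insurance — on the buyer under both terms; not part of either seller's price.
From FOB to EXW, the seller no longer bears: inland to port, export clearance, origin terminal.
EXW price = 397166.74 − 1515.12 − 297.13 − 477.56 = 394876.93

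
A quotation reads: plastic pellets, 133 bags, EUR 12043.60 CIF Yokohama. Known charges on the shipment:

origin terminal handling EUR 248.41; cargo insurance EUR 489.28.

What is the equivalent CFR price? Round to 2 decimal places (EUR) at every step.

Not relevant to the conversion: origin terminal — on the seller under both CIF and CFR; already in the CIF price and stays in the CFR price.
From CIF to CFR, the seller no longer bears: insurance.
CFR price = 12043.60 − 489.28 = 11554.32

CFR price: EUR 11554.32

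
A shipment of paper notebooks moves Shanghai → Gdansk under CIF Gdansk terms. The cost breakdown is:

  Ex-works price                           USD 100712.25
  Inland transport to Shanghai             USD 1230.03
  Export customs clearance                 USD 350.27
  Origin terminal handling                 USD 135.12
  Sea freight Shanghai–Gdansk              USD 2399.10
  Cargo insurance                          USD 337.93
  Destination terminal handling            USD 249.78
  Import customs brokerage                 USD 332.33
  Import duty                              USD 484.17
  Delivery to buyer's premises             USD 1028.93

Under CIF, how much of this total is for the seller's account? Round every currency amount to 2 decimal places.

Seller's account: USD 105164.70

CIF: the seller pays costs through ocean freight and marine insurance to the destination port.
Seller's account: goods 100712.25 + inland to port 1230.03 + export clearance 350.27 + origin terminal 135.12 + freight 2399.10 + insurance 337.93 = 105164.70
Buyer's account: destination terminal 249.78 + brokerage 332.33 + duty 484.17 + delivery 1028.93 = 2095.21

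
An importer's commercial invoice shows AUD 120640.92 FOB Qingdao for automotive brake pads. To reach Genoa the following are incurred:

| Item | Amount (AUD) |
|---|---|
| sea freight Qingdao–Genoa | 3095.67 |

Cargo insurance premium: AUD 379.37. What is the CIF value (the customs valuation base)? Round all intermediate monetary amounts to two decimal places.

CIF value: AUD 124115.96

CIF = FOB price + freight + insurance
CIF = 120640.92 + 3095.67 + 379.37 = 124115.96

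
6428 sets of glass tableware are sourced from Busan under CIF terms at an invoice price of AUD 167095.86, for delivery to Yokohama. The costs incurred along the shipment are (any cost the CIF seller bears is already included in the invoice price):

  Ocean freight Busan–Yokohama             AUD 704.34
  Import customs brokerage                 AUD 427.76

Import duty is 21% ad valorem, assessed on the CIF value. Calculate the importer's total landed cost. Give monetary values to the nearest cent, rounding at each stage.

CIF: the seller pays costs through ocean freight and marine insurance to the destination port.
Already in the invoice (seller's account under CIF): freight — exclude.
The CIF price already equals the CIF value: 167095.86
Import duty = 167095.86 × 21% = 35090.13
Buyer bears: brokerage 427.76 + duty 35090.13 = 35517.89
Landed cost = invoice 167095.86 + 35517.89 = 202613.75

Total landed cost: AUD 202613.75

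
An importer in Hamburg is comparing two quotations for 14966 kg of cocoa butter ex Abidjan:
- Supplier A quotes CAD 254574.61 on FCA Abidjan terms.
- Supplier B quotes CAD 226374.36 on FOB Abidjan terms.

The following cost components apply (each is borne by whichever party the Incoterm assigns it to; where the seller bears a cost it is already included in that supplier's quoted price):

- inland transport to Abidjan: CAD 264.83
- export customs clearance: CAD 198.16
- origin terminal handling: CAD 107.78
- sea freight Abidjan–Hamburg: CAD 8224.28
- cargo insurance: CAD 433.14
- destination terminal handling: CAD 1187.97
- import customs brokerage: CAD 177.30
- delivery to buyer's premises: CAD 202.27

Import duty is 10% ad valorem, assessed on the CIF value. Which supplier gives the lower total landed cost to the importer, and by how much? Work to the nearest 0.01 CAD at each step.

Supplier A (FCA):
CIF value = FCA price + origin terminal + freight + insurance = 254574.61 + 107.78 + 8224.28 + 433.14 = 263339.81
Import duty = 263339.81 × 10% = 26333.98
Buyer bears (A): 107.78 + 8224.28 + 433.14 + 1187.97 + 177.30 + 202.27 = 10332.74
Landed cost (A) = invoice 254574.61 + 10332.74 + duty 26333.98 = 291241.33
Supplier B (FOB):
CIF value = FOB price + freight + insurance = 226374.36 + 8224.28 + 433.14 = 235031.78
Import duty = 235031.78 × 10% = 23503.18
Buyer bears (B): 8224.28 + 433.14 + 1187.97 + 177.30 + 202.27 = 10224.96
Landed cost (B) = invoice 226374.36 + 10224.96 + duty 23503.18 = 260102.50
Difference = |291241.33 − 260102.50| = 31138.83

Supplier B is cheaper by CAD 31138.83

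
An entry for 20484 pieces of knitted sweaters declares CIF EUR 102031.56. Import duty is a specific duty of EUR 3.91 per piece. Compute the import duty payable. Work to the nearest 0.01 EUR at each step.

Import duty = 20484 × 3.91 = 80092.44

Import duty: EUR 80092.44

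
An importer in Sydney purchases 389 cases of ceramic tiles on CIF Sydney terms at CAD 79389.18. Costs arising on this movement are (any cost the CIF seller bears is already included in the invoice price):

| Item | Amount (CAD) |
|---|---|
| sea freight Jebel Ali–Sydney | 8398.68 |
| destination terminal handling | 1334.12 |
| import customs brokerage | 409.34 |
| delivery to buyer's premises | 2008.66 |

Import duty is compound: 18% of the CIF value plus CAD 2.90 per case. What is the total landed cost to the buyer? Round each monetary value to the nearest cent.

Total landed cost: CAD 98559.45

CIF: the seller pays costs through ocean freight and marine insurance to the destination port.
Already in the invoice (seller's account under CIF): freight — exclude.
The CIF price already equals the CIF value: 79389.18
Ad valorem component: 79389.18 × 18% = 14290.05
Specific component: 389 × 2.90 = 1128.10
Import duty = 14290.05 + 1128.10 = 15418.15
Buyer bears: destination terminal 1334.12 + brokerage 409.34 + delivery 2008.66 + duty 15418.15 = 19170.27
Landed cost = invoice 79389.18 + 19170.27 = 98559.45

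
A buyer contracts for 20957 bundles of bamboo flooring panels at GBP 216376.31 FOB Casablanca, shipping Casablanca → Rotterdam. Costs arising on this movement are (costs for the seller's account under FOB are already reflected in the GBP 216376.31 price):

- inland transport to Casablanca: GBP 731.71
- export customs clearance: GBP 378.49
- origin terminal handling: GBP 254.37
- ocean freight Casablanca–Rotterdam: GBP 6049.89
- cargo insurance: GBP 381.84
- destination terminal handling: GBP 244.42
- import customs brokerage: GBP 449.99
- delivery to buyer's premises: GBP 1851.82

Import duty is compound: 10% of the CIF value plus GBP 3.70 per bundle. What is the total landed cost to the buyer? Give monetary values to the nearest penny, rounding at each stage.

FOB: the seller bears costs until goods are on board at the origin port; the buyer bears freight, insurance and all costs thereafter.
Already in the invoice (seller's account under FOB): inland to port, export clearance, origin terminal — exclude.
CIF value = FOB price + freight + insurance = 216376.31 + 6049.89 + 381.84 = 222808.04
Ad valorem component: 222808.04 × 10% = 22280.80
Specific component: 20957 × 3.70 = 77540.90
Import duty = 22280.80 + 77540.90 = 99821.70
Buyer bears: freight 6049.89 + insurance 381.84 + destination terminal 244.42 + brokerage 449.99 + delivery 1851.82 + duty 99821.70 = 108799.66
Landed cost = invoice 216376.31 + 108799.66 = 325175.97

Total landed cost: GBP 325175.97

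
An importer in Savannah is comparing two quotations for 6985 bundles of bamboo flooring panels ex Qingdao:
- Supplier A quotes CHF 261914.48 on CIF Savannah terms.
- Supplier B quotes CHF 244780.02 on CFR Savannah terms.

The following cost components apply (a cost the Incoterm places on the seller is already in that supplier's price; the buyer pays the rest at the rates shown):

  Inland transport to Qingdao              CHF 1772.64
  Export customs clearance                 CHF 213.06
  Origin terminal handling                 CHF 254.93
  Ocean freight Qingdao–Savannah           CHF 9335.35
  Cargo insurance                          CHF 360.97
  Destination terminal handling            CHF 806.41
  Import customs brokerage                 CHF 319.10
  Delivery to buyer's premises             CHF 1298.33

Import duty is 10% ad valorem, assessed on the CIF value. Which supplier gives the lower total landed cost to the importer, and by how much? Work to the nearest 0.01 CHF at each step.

Supplier B is cheaper by CHF 18450.84

Supplier A (CIF):
The CIF price already equals the CIF value: 261914.48
Import duty = 261914.48 × 10% = 26191.45
Buyer bears (A): 806.41 + 319.10 + 1298.33 = 2423.84
Landed cost (A) = invoice 261914.48 + 2423.84 + duty 26191.45 = 290529.77
Supplier B (CFR):
CIF value = CFR price + insurance = 244780.02 + 360.97 = 245140.99
Import duty = 245140.99 × 10% = 24514.10
Buyer bears (B): 360.97 + 806.41 + 319.10 + 1298.33 = 2784.81
Landed cost (B) = invoice 244780.02 + 2784.81 + duty 24514.10 = 272078.93
Difference = |290529.77 − 272078.93| = 18450.84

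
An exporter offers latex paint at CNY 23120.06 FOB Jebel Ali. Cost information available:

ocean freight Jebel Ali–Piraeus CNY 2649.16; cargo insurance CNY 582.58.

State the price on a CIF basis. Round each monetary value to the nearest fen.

CIF price: CNY 26351.80

From FOB to CIF, the seller additionally bears: freight, insurance.
CIF price = 23120.06 + 2649.16 + 582.58 = 26351.80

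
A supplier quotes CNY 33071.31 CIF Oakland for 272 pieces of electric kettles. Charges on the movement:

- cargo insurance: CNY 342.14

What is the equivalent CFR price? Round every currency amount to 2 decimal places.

CFR price: CNY 32729.17

From CIF to CFR, the seller no longer bears: insurance.
CFR price = 33071.31 − 342.14 = 32729.17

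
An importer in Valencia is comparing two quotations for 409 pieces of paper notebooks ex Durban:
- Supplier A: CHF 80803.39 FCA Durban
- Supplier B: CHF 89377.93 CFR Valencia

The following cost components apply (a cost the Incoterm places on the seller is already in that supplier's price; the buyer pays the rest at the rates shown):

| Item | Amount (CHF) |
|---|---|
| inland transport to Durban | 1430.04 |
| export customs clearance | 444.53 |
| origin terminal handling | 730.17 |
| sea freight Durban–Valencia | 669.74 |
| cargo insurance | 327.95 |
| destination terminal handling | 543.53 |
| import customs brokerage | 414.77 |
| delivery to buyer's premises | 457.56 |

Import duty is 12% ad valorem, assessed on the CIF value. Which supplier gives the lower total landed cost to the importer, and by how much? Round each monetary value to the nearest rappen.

Supplier A (FCA):
CIF value = FCA price + origin terminal + freight + insurance = 80803.39 + 730.17 + 669.74 + 327.95 = 82531.25
Import duty = 82531.25 × 12% = 9903.75
Buyer bears (A): 730.17 + 669.74 + 327.95 + 543.53 + 414.77 + 457.56 = 3143.72
Landed cost (A) = invoice 80803.39 + 3143.72 + duty 9903.75 = 93850.86
Supplier B (CFR):
CIF value = CFR price + insurance = 89377.93 + 327.95 = 89705.88
Import duty = 89705.88 × 12% = 10764.71
Buyer bears (B): 327.95 + 543.53 + 414.77 + 457.56 = 1743.81
Landed cost (B) = invoice 89377.93 + 1743.81 + duty 10764.71 = 101886.45
Difference = |93850.86 − 101886.45| = 8035.59

Supplier A is cheaper by CHF 8035.59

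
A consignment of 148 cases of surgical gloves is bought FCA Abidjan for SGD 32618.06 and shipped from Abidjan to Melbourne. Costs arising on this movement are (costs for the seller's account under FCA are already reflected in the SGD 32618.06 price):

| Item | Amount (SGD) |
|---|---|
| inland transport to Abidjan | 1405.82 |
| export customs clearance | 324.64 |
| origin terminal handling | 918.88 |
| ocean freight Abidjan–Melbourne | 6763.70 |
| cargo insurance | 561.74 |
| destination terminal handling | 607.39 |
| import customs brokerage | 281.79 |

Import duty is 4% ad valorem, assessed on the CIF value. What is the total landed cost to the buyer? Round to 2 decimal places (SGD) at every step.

FCA: the seller delivers export-cleared goods to the carrier; the buyer bears costs from that point.
Already in the invoice (seller's account under FCA): inland to port, export clearance — exclude.
CIF value = FCA price + origin terminal + freight + insurance = 32618.06 + 918.88 + 6763.70 + 561.74 = 40862.38
Import duty = 40862.38 × 4% = 1634.50
Buyer bears: origin terminal 918.88 + freight 6763.70 + insurance 561.74 + destination terminal 607.39 + brokerage 281.79 + duty 1634.50 = 10768.00
Landed cost = invoice 32618.06 + 10768.00 = 43386.06

Total landed cost: SGD 43386.06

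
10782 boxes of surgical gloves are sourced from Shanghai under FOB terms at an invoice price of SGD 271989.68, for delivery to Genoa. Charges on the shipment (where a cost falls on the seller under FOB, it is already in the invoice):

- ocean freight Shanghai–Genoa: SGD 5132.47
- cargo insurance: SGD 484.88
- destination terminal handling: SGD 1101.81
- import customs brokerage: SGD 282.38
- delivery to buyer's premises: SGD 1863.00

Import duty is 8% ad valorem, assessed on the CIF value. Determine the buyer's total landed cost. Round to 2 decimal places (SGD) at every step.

Total landed cost: SGD 303062.78

FOB: the seller bears costs until goods are on board at the origin port; the buyer bears freight, insurance and all costs thereafter.
CIF value = FOB price + freight + insurance = 271989.68 + 5132.47 + 484.88 = 277607.03
Import duty = 277607.03 × 8% = 22208.56
Buyer bears: freight 5132.47 + insurance 484.88 + destination terminal 1101.81 + brokerage 282.38 + delivery 1863.00 + duty 22208.56 = 31073.10
Landed cost = invoice 271989.68 + 31073.10 = 303062.78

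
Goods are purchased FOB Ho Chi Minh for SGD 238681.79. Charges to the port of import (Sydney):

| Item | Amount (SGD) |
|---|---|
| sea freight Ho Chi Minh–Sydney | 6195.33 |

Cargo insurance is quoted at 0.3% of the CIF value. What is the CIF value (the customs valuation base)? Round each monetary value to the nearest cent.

Let C be the CIF value. C = FOB price + freight + 0.3% × C
C − 0.3% × C = 238681.79 + 6195.33
0.997 × C = 244877.12
C = 244877.12 / 0.997 = 245613.96
Insurance premium = 0.3% × 245613.96 = 736.84

CIF value: SGD 245613.96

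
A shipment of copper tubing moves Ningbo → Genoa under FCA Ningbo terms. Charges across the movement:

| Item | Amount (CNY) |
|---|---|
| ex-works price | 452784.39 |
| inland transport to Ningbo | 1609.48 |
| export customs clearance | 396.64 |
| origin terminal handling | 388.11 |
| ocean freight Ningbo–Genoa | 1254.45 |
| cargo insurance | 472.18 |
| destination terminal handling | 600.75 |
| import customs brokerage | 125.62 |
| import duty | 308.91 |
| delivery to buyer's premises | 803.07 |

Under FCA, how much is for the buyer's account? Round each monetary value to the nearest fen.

Buyer's account: CNY 3953.09

FCA: the seller delivers export-cleared goods to the carrier; the buyer bears costs from that point.
Seller's account: goods 452784.39 + inland to port 1609.48 + export clearance 396.64 = 454790.51
Buyer's account: origin terminal 388.11 + freight 1254.45 + insurance 472.18 + destination terminal 600.75 + brokerage 125.62 + duty 308.91 + delivery 803.07 = 3953.09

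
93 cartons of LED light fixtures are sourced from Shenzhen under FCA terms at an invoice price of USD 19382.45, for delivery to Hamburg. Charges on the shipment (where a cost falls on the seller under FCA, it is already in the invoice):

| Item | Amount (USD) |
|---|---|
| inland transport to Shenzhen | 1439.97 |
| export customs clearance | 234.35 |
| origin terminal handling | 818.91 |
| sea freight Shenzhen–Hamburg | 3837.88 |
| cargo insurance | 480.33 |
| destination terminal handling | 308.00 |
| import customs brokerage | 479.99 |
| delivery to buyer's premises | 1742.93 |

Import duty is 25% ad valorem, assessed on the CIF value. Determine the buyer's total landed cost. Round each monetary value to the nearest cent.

Total landed cost: USD 33180.38

FCA: the seller delivers export-cleared goods to the carrier; the buyer bears costs from that point.
Already in the invoice (seller's account under FCA): inland to port, export clearance — exclude.
CIF value = FCA price + origin terminal + freight + insurance = 19382.45 + 818.91 + 3837.88 + 480.33 = 24519.57
Import duty = 24519.57 × 25% = 6129.89
Buyer bears: origin terminal 818.91 + freight 3837.88 + insurance 480.33 + destination terminal 308.00 + brokerage 479.99 + delivery 1742.93 + duty 6129.89 = 13797.93
Landed cost = invoice 19382.45 + 13797.93 = 33180.38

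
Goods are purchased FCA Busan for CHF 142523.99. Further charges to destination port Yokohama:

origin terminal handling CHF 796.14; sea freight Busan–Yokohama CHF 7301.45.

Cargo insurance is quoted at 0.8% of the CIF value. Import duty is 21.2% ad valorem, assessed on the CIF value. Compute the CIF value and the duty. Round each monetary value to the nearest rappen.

CIF value: CHF 151836.27; import duty: CHF 32189.29

Let C be the CIF value. C = FCA price + pre-shipment costs + freight + 0.8% × C
C − 0.8% × C = 142523.99 + 796.14 + 7301.45
0.992 × C = 150621.58
C = 150621.58 / 0.992 = 151836.27
Insurance premium = 0.8% × 151836.27 = 1214.69
Import duty = 151836.27 × 21.2% = 32189.29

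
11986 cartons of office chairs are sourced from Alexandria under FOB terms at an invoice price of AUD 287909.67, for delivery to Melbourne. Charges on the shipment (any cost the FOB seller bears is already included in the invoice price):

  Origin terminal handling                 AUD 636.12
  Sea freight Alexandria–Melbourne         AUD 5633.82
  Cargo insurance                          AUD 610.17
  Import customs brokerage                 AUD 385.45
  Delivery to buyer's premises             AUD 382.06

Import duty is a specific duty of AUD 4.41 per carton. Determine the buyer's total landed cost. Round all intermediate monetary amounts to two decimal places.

Total landed cost: AUD 347779.43

FOB: the seller bears costs until goods are on board at the origin port; the buyer bears freight, insurance and all costs thereafter.
Already in the invoice (seller's account under FOB): origin terminal — exclude.
CIF value = FOB price + freight + insurance = 287909.67 + 5633.82 + 610.17 = 294153.66
Import duty = 11986 × 4.41 = 52858.26
Buyer bears: freight 5633.82 + insurance 610.17 + brokerage 385.45 + delivery 382.06 + duty 52858.26 = 59869.76
Landed cost = invoice 287909.67 + 59869.76 = 347779.43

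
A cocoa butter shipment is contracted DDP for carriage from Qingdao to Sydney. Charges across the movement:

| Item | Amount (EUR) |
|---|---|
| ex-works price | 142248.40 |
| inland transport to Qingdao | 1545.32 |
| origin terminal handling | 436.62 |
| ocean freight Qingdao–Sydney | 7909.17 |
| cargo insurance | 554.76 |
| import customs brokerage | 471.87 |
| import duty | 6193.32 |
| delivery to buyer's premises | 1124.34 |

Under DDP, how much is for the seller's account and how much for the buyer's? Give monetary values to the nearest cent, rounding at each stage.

DDP: the seller bears all costs including import duty.
Seller's account: goods 142248.40 + inland to port 1545.32 + origin terminal 436.62 + freight 7909.17 + insurance 554.76 + brokerage 471.87 + duty 6193.32 + delivery 1124.34 = 160483.80
Buyer's account: 0.00

Seller: EUR 160483.80; buyer: EUR 0.00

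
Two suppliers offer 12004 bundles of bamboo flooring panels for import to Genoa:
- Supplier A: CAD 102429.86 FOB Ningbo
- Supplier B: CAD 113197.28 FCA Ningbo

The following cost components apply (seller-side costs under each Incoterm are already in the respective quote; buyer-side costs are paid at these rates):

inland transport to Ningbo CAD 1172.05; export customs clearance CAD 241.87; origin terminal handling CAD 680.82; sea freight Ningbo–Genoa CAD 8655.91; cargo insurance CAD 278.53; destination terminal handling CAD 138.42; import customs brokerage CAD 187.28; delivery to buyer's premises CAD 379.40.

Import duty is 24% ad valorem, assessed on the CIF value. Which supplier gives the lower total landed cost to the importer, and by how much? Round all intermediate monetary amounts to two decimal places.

Supplier A (FOB):
CIF value = FOB price + freight + insurance = 102429.86 + 8655.91 + 278.53 = 111364.30
Import duty = 111364.30 × 24% = 26727.43
Buyer bears (A): 8655.91 + 278.53 + 138.42 + 187.28 + 379.40 = 9639.54
Landed cost (A) = invoice 102429.86 + 9639.54 + duty 26727.43 = 138796.83
Supplier B (FCA):
CIF value = FCA price + origin terminal + freight + insurance = 113197.28 + 680.82 + 8655.91 + 278.53 = 122812.54
Import duty = 122812.54 × 24% = 29475.01
Buyer bears (B): 680.82 + 8655.91 + 278.53 + 138.42 + 187.28 + 379.40 = 10320.36
Landed cost (B) = invoice 113197.28 + 10320.36 + duty 29475.01 = 152992.65
Difference = |138796.83 − 152992.65| = 14195.82

Supplier A is cheaper by CAD 14195.82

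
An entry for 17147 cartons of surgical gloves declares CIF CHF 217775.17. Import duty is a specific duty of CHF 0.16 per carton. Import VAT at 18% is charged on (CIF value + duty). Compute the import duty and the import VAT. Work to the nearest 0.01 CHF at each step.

Import duty = 17147 × 0.16 = 2743.52
VAT base = CIF + duty = 217775.17 + 2743.52 = 220518.69
Import VAT = 220518.69 × 18% = 39693.36

Import duty: CHF 2743.52; import VAT: CHF 39693.36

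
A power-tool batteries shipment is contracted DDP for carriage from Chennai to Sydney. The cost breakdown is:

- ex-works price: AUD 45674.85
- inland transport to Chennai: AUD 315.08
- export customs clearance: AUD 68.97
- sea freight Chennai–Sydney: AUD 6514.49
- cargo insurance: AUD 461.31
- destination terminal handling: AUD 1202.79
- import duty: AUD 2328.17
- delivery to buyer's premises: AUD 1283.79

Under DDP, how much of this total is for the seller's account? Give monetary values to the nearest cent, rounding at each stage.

DDP: the seller bears all costs including import duty.
Seller's account: goods 45674.85 + inland to port 315.08 + export clearance 68.97 + freight 6514.49 + insurance 461.31 + destination terminal 1202.79 + duty 2328.17 + delivery 1283.79 = 57849.45
Buyer's account: 0.00

Seller's account: AUD 57849.45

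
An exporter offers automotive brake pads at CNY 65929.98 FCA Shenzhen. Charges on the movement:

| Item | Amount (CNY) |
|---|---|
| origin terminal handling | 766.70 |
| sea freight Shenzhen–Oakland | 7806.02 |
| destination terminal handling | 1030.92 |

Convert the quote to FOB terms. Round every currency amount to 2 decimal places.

Not relevant to the conversion: destination terminal, freight — on the buyer under both terms; not part of either seller's price.
From FCA to FOB, the seller additionally bears: origin terminal.
FOB price = 65929.98 + 766.70 = 66696.68

FOB price: CNY 66696.68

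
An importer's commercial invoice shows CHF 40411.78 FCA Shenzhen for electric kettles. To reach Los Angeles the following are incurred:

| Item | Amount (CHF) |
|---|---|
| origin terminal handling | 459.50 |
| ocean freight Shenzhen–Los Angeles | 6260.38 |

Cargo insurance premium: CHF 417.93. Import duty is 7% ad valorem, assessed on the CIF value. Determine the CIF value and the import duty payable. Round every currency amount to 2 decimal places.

CIF value: CHF 47549.59; import duty: CHF 3328.47

CIF = FCA price + pre-shipment costs + freight + insurance
CIF = 40411.78 + 459.50 + 6260.38 + 417.93 = 47549.59
Import duty = 47549.59 × 7% = 3328.47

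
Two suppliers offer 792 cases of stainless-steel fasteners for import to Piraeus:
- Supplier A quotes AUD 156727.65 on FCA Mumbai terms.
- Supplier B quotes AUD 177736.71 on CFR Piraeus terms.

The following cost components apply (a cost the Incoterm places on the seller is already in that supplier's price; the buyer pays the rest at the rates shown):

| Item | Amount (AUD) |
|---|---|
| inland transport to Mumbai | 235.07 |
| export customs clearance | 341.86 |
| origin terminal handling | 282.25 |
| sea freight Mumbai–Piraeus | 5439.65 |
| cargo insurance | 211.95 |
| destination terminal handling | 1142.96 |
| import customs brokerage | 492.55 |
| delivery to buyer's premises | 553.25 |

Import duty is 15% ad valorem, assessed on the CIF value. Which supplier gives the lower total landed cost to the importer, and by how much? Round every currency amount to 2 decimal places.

Supplier A (FCA):
CIF value = FCA price + origin terminal + freight + insurance = 156727.65 + 282.25 + 5439.65 + 211.95 = 162661.50
Import duty = 162661.50 × 15% = 24399.23
Buyer bears (A): 282.25 + 5439.65 + 211.95 + 1142.96 + 492.55 + 553.25 = 8122.61
Landed cost (A) = invoice 156727.65 + 8122.61 + duty 24399.23 = 189249.49
Supplier B (CFR):
CIF value = CFR price + insurance = 177736.71 + 211.95 = 177948.66
Import duty = 177948.66 × 15% = 26692.30
Buyer bears (B): 211.95 + 1142.96 + 492.55 + 553.25 = 2400.71
Landed cost (B) = invoice 177736.71 + 2400.71 + duty 26692.30 = 206829.72
Difference = |189249.49 − 206829.72| = 17580.23

Supplier A is cheaper by AUD 17580.23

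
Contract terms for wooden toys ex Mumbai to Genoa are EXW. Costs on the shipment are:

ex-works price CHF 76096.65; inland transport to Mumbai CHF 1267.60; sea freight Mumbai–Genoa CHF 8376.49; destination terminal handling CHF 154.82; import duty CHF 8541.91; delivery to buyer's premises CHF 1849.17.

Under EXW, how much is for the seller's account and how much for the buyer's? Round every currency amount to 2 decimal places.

EXW: the seller makes goods available at their premises; the buyer bears all onward costs.
Seller's account: goods 76096.65 = 76096.65
Buyer's account: inland to port 1267.60 + freight 8376.49 + destination terminal 154.82 + duty 8541.91 + delivery 1849.17 = 20189.99

Seller: CHF 76096.65; buyer: CHF 20189.99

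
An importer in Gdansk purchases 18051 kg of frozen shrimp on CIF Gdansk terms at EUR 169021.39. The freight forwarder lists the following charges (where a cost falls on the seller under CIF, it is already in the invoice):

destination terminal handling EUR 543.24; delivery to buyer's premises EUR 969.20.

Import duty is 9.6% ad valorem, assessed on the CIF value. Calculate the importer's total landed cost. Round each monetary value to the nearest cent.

CIF: the seller pays costs through ocean freight and marine insurance to the destination port.
The CIF price already equals the CIF value: 169021.39
Import duty = 169021.39 × 9.6% = 16226.05
Buyer bears: destination terminal 543.24 + delivery 969.20 + duty 16226.05 = 17738.49
Landed cost = invoice 169021.39 + 17738.49 = 186759.88

Total landed cost: EUR 186759.88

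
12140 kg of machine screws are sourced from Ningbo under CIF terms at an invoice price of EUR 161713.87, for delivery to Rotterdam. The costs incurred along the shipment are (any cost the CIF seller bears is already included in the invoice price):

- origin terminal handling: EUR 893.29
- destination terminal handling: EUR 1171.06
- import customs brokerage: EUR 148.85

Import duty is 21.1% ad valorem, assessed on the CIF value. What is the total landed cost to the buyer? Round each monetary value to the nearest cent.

CIF: the seller pays costs through ocean freight and marine insurance to the destination port.
Already in the invoice (seller's account under CIF): origin terminal — exclude.
The CIF price already equals the CIF value: 161713.87
Import duty = 161713.87 × 21.1% = 34121.63
Buyer bears: destination terminal 1171.06 + brokerage 148.85 + duty 34121.63 = 35441.54
Landed cost = invoice 161713.87 + 35441.54 = 197155.41

Total landed cost: EUR 197155.41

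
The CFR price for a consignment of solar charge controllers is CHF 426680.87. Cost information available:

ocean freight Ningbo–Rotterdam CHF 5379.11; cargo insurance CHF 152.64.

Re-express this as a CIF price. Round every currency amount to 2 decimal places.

CIF price: CHF 426833.51

Not relevant to the conversion: freight — on the seller under both CFR and CIF; already in the CFR price and stays in the CIF price.
From CFR to CIF, the seller additionally bears: insurance.
CIF price = 426680.87 + 152.64 = 426833.51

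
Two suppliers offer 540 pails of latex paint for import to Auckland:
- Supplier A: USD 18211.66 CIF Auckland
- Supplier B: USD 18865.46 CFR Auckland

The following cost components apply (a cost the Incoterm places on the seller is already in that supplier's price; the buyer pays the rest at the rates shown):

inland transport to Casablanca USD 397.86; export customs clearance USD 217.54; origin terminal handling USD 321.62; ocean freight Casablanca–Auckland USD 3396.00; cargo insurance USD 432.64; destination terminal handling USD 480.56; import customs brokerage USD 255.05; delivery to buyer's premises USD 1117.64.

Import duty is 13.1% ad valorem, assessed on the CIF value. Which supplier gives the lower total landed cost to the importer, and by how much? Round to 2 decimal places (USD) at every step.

Supplier A is cheaper by USD 1228.76

Supplier A (CIF):
The CIF price already equals the CIF value: 18211.66
Import duty = 18211.66 × 13.1% = 2385.73
Buyer bears (A): 480.56 + 255.05 + 1117.64 = 1853.25
Landed cost (A) = invoice 18211.66 + 1853.25 + duty 2385.73 = 22450.64
Supplier B (CFR):
CIF value = CFR price + insurance = 18865.46 + 432.64 = 19298.10
Import duty = 19298.10 × 13.1% = 2528.05
Buyer bears (B): 432.64 + 480.56 + 255.05 + 1117.64 = 2285.89
Landed cost (B) = invoice 18865.46 + 2285.89 + duty 2528.05 = 23679.40
Difference = |22450.64 − 23679.40| = 1228.76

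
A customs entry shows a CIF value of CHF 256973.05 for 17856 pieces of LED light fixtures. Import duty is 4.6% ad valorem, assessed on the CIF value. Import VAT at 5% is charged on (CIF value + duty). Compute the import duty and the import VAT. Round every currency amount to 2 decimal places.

Import duty = 256973.05 × 4.6% = 11820.76
VAT base = CIF + duty = 256973.05 + 11820.76 = 268793.81
Import VAT = 268793.81 × 5% = 13439.69

Import duty: CHF 11820.76; import VAT: CHF 13439.69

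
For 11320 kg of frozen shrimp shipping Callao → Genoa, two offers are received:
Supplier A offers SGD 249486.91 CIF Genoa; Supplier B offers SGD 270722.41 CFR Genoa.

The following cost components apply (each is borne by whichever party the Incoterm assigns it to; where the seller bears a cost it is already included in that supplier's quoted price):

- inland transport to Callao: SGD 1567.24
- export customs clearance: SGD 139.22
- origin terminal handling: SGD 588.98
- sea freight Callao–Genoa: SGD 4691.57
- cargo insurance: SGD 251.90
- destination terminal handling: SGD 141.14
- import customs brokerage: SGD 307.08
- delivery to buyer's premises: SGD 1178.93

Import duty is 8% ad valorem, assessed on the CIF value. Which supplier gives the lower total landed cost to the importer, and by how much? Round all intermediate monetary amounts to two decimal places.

Supplier A is cheaper by SGD 23206.39

Supplier A (CIF):
The CIF price already equals the CIF value: 249486.91
Import duty = 249486.91 × 8% = 19958.95
Buyer bears (A): 141.14 + 307.08 + 1178.93 = 1627.15
Landed cost (A) = invoice 249486.91 + 1627.15 + duty 19958.95 = 271073.01
Supplier B (CFR):
CIF value = CFR price + insurance = 270722.41 + 251.90 = 270974.31
Import duty = 270974.31 × 8% = 21677.94
Buyer bears (B): 251.90 + 141.14 + 307.08 + 1178.93 = 1879.05
Landed cost (B) = invoice 270722.41 + 1879.05 + duty 21677.94 = 294279.40
Difference = |271073.01 − 294279.40| = 23206.39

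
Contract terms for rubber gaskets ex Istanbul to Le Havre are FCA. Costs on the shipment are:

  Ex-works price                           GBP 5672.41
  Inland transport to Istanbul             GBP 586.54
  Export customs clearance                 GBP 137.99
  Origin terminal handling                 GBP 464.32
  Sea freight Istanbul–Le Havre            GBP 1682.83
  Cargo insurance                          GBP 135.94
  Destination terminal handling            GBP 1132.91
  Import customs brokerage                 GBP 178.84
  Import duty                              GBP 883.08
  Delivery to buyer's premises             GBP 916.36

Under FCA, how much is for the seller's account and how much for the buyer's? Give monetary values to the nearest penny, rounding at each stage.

FCA: the seller delivers export-cleared goods to the carrier; the buyer bears costs from that point.
Seller's account: goods 5672.41 + inland to port 586.54 + export clearance 137.99 = 6396.94
Buyer's account: origin terminal 464.32 + freight 1682.83 + insurance 135.94 + destination terminal 1132.91 + brokerage 178.84 + duty 883.08 + delivery 916.36 = 5394.28

Seller: GBP 6396.94; buyer: GBP 5394.28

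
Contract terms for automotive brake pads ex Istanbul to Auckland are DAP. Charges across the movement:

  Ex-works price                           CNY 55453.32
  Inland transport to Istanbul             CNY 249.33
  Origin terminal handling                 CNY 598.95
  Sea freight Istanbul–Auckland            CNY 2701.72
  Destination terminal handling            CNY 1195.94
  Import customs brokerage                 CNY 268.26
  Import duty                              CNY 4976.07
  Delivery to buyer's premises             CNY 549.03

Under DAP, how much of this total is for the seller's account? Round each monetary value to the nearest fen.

Seller's account: CNY 60748.29

DAP: the seller bears all costs to the named destination except import duty and clearance.
Seller's account: goods 55453.32 + inland to port 249.33 + origin terminal 598.95 + freight 2701.72 + destination terminal 1195.94 + delivery 549.03 = 60748.29
Buyer's account: brokerage 268.26 + duty 4976.07 = 5244.33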